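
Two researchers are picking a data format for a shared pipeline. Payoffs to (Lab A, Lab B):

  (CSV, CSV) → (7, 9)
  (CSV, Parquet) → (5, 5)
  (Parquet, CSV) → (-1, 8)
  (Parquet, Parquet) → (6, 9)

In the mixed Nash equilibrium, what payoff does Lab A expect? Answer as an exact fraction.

Lab B mixes with probability q on CSV, chosen so Lab A is indifferent: 7q + 5(1−q) = (-1)q + 6(1−q) gives q = 1/9.
Lab A's expected payoff (from either row, since indifferent) is 7·1/9 + 5·8/9 = 47/9.

47/9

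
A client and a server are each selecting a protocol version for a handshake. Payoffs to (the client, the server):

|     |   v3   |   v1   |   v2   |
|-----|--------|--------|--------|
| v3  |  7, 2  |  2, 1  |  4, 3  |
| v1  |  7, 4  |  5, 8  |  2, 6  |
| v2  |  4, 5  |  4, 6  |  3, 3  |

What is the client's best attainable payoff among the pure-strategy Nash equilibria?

(v3, v2) is a pure NE (the client: 4 ≥ 3; the server: 3 ≥ 2). The client gets 4.
Both v1 is a pure NE (the client: 5 ≥ 4; the server: 8 ≥ 6). The client gets 5.
Every other cell has a profitable deviation for at least one player. Highest of {4, 5} is 5.

5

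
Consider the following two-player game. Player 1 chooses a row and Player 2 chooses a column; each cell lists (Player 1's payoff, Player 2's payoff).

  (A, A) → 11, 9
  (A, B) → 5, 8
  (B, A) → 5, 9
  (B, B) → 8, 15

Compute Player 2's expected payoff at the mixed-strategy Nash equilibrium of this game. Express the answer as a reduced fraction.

9

Player 1 mixes with probability p on A, chosen so Player 2 is indifferent: 9p + 9(1−p) = 8p + 15(1−p) gives p = 6/7.
Player 2's expected payoff is 9·6/7 + 9·1/7 = 9.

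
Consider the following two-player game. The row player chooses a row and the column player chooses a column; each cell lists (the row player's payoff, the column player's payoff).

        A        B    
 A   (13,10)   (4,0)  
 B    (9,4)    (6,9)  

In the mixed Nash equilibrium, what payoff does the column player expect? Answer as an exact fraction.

The row player mixes with probability p on A, chosen so the column player is indifferent: 10p + 4(1−p) = 0p + 9(1−p) gives p = 1/3.
The column player's expected payoff is 10·1/3 + 4·2/3 = 6.

6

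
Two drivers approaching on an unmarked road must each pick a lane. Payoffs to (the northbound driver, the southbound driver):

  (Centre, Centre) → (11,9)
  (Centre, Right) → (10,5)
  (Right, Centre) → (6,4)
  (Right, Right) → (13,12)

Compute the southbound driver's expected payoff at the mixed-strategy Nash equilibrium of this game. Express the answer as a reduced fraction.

22/3

The northbound driver mixes with probability p on Centre, chosen so the southbound driver is indifferent: 9p + 4(1−p) = 5p + 12(1−p) gives p = 2/3.
The southbound driver's expected payoff is 9·2/3 + 4·1/3 = 22/3.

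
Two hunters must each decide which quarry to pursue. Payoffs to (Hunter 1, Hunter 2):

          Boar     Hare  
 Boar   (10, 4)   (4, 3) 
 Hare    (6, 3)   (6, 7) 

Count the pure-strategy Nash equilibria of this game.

2

Both Boar: Hunter 1 gets 10 (best alternative 6); Hunter 2 gets 4 (best alternative 3). Neither deviates — NE.
Both Hare: Hunter 1 gets 6 (best alternative 4); Hunter 2 gets 7 (best alternative 3). Neither deviates — NE.
(Hare, Boar) is not a NE: Hunter 1 would switch to Boar (10 > 6).
No other cell survives both best-response checks, so there are 2 pure NE.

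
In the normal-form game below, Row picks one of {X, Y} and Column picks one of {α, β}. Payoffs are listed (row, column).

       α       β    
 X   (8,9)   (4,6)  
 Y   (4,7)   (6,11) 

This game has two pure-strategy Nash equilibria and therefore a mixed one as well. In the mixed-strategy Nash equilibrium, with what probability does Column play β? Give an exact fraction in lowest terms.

Column's mix q on α must make Row indifferent between X and Y.
Row's payoff from X: 8q + 4(1−q). From Y: 4q + 6(1−q).
Set equal: 4q = 2(1−q) → q = 2/6 = 1/3.
Probability on β is 1 − 1/3 = 2/3.

2/3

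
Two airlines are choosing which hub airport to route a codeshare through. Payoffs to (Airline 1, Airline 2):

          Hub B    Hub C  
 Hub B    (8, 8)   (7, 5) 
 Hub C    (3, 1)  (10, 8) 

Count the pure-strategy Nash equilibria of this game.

2

Both Hub B: Airline 1 gets 8 (best alternative 3); Airline 2 gets 8 (best alternative 5). Neither deviates — NE.
Both Hub C: Airline 1 gets 10 (best alternative 7); Airline 2 gets 8 (best alternative 1). Neither deviates — NE.
(Hub B, Hub C) is not a NE: Airline 1 would switch to Hub C (10 > 7).
No other cell survives both best-response checks, so there are 2 pure NE.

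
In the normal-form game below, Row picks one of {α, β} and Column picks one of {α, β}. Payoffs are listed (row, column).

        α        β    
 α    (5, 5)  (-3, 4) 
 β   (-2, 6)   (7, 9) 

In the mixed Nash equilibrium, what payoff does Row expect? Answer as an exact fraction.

Column mixes with probability q on α, chosen so Row is indifferent: 5q + (-3)(1−q) = (-2)q + 7(1−q) gives q = 10/17.
Row's expected payoff (from either row, since indifferent) is 5·10/17 + (-3)·7/17 = 29/17.

29/17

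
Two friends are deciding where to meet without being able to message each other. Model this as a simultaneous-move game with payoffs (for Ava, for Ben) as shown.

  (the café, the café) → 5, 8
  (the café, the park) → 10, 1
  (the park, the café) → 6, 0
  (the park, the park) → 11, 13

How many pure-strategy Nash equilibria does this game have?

1

Both the park: Ava gets 11 (best alternative 10); Ben gets 13 (best alternative 0). Neither deviates — NE.
Both the café is not a NE: Ava would switch to the park (6 > 5).
No other cell survives both best-response checks, so there is 1 pure NE.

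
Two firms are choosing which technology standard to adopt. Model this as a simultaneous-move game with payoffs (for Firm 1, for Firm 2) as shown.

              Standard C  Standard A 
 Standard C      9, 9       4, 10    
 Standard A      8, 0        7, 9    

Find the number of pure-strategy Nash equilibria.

1

Both Standard A: Firm 1 gets 7 (best alternative 4); Firm 2 gets 9 (best alternative 0). Neither deviates — NE.
Both Standard C is not a NE: Firm 2 would switch to Standard A (10 > 9).
No other cell survives both best-response checks, so there is 1 pure NE.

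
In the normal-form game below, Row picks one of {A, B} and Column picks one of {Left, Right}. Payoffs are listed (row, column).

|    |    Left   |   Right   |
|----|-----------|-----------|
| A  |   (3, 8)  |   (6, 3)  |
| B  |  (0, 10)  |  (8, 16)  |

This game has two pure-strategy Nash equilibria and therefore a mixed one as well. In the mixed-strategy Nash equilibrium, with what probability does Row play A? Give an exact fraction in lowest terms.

Row's mix p on A must make Column indifferent between Left and Right.
Column's payoff from Left: 8p + 10(1−p). From Right: 3p + 16(1−p).
Set equal: 5p = 6(1−p) → p = 6/11.

6/11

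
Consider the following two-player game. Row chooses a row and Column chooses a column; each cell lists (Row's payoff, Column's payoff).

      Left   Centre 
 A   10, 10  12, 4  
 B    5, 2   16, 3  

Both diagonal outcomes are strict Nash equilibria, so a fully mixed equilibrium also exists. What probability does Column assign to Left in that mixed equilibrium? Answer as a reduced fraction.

4/9

Column's mix q on Left must make Row indifferent between A and B.
Row's payoff from A: 10q + 12(1−q). From B: 5q + 16(1−q).
Set equal: 5q = 4(1−q) → q = 4/9.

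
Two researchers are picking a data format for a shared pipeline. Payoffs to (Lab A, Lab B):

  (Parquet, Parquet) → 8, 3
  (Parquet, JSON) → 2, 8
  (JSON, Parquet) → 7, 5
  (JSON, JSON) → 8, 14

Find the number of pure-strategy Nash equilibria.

Both JSON: Lab A gets 8 (best alternative 2); Lab B gets 14 (best alternative 5). Neither deviates — NE.
Both Parquet is not a NE: Lab B would switch to JSON (8 > 3).
No other cell survives both best-response checks, so there is 1 pure NE.

1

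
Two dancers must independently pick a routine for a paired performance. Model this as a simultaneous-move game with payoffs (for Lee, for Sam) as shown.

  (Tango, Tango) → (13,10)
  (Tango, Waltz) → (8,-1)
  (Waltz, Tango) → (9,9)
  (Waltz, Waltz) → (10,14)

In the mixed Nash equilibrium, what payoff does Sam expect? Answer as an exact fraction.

Lee mixes with probability p on Tango, chosen so Sam is indifferent: 10p + 9(1−p) = (-1)p + 14(1−p) gives p = 5/16.
Sam's expected payoff is 10·5/16 + 9·11/16 = 149/16.

149/16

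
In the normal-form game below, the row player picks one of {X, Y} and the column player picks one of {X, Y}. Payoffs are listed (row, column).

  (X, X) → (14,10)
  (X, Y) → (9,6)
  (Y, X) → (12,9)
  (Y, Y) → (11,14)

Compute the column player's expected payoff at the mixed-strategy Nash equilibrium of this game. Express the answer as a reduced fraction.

86/9

The row player mixes with probability p on X, chosen so the column player is indifferent: 10p + 9(1−p) = 6p + 14(1−p) gives p = 5/9.
The column player's expected payoff is 10·5/9 + 9·4/9 = 86/9.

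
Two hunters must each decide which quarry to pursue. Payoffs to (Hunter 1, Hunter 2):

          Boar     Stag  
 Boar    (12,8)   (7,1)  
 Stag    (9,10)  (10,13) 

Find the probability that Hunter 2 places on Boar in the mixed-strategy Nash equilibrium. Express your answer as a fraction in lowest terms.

1/2

Hunter 2's mix q on Boar must make Hunter 1 indifferent between Boar and Stag.
Hunter 1's payoff from Boar: 12q + 7(1−q). From Stag: 9q + 10(1−q).
Set equal: 3q = 3(1−q) → q = 3/6 = 1/2.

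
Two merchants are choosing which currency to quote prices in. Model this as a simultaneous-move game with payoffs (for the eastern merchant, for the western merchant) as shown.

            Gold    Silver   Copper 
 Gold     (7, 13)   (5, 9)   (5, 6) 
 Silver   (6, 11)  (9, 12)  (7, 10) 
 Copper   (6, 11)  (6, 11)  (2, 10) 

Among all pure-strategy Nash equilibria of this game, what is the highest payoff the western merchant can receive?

Both Gold is a pure NE (the eastern merchant: 7 ≥ 6; the western merchant: 13 ≥ 9). The western merchant gets 13.
Both Silver is a pure NE (the eastern merchant: 9 ≥ 6; the western merchant: 12 ≥ 11). The western merchant gets 12.
Every other cell has a profitable deviation for at least one player. Highest of {13, 12} is 13.

13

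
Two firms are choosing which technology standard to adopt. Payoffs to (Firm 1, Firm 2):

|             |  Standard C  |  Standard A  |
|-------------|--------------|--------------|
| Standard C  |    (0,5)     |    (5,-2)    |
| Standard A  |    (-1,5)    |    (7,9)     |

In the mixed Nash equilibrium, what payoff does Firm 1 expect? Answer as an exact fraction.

Firm 2 mixes with probability q on Standard C, chosen so Firm 1 is indifferent: 0q + 5(1−q) = (-1)q + 7(1−q) gives q = 2/3.
Firm 1's expected payoff (from either row, since indifferent) is 0·2/3 + 5·1/3 = 5/3.

5/3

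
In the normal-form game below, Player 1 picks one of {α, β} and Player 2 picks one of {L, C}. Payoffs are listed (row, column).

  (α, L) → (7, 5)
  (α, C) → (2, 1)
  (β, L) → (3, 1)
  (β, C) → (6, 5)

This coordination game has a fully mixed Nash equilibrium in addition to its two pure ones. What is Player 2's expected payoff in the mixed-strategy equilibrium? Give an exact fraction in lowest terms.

3

Player 1 mixes with probability p on α, chosen so Player 2 is indifferent: 5p + 1(1−p) = 1p + 5(1−p) gives p = 1/2.
Player 2's expected payoff is 5·1/2 + 1·1/2 = 3.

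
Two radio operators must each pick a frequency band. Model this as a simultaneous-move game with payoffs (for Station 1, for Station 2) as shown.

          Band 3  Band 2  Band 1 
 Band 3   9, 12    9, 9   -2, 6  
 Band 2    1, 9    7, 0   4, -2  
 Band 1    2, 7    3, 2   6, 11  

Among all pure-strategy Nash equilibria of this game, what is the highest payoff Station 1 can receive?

9

Both Band 3 is a pure NE (Station 1: 9 ≥ 2; Station 2: 12 ≥ 9). Station 1 gets 9.
Both Band 1 is a pure NE (Station 1: 6 ≥ 4; Station 2: 11 ≥ 7). Station 1 gets 6.
Every other cell has a profitable deviation for at least one player. Highest of {9, 6} is 9.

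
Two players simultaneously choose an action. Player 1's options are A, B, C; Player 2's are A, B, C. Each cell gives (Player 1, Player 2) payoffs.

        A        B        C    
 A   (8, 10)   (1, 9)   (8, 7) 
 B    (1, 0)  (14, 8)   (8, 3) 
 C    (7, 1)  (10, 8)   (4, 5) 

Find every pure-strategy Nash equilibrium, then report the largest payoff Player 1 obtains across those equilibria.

Both A is a pure NE (Player 1: 8 ≥ 7; Player 2: 10 ≥ 9). Player 1 gets 8.
Both B is a pure NE (Player 1: 14 ≥ 10; Player 2: 8 ≥ 3). Player 1 gets 14.
Every other cell has a profitable deviation for at least one player. Highest of {8, 14} is 14.

14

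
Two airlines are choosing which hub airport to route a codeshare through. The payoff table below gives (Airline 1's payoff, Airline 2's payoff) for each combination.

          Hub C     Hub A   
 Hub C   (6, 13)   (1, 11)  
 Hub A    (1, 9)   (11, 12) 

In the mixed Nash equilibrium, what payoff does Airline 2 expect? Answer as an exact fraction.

57/5

Airline 1 mixes with probability p on Hub C, chosen so Airline 2 is indifferent: 13p + 9(1−p) = 11p + 12(1−p) gives p = 3/5.
Airline 2's expected payoff is 13·3/5 + 9·2/5 = 57/5.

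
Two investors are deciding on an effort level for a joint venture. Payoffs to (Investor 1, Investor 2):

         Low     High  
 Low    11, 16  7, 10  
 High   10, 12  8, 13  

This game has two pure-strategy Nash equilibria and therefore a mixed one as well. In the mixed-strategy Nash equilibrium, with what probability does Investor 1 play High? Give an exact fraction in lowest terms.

Investor 1's mix p on Low must make Investor 2 indifferent between Low and High.
Investor 2's payoff from Low: 16p + 12(1−p). From High: 10p + 13(1−p).
Set equal: 6p = 1(1−p) → p = 1/7.
Probability on High is 1 − 1/7 = 6/7.

6/7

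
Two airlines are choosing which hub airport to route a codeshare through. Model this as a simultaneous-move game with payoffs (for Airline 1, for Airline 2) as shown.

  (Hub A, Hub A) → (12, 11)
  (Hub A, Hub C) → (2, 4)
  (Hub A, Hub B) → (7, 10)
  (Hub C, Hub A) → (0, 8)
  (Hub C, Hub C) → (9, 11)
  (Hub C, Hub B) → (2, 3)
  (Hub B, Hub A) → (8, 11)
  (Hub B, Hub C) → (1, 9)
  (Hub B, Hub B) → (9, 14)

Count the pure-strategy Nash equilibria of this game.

3

Both Hub A: Airline 1 gets 12 (best alternative 8); Airline 2 gets 11 (best alternative 10). Neither deviates — NE.
Both Hub C: Airline 1 gets 9 (best alternative 2); Airline 2 gets 11 (best alternative 8). Neither deviates — NE.
Both Hub B: Airline 1 gets 9 (best alternative 7); Airline 2 gets 14 (best alternative 11). Neither deviates — NE.
(Hub A, Hub B) is not a NE: Airline 1 would switch to Hub B (9 > 7).
No other cell survives both best-response checks, so there are 3 pure NE.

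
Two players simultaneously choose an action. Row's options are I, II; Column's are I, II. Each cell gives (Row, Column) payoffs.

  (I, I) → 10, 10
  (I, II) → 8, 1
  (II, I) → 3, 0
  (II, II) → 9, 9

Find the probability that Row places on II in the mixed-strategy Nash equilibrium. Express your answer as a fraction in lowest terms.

Row's mix p on I must make Column indifferent between I and II.
Column's payoff from I: 10p + 0(1−p). From II: 1p + 9(1−p).
Set equal: 9p = 9(1−p) → p = 9/18 = 1/2.
Probability on II is 1 − 1/2 = 1/2.

1/2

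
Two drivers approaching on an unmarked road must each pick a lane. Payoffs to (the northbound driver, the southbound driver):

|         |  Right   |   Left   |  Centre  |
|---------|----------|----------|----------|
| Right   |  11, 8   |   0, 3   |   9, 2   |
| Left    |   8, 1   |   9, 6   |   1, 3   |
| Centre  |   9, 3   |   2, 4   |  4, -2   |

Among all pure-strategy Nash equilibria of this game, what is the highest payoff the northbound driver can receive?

11

Both Right is a pure NE (the northbound driver: 11 ≥ 9; the southbound driver: 8 ≥ 3). The northbound driver gets 11.
Both Left is a pure NE (the northbound driver: 9 ≥ 2; the southbound driver: 6 ≥ 3). The northbound driver gets 9.
Every other cell has a profitable deviation for at least one player. Highest of {11, 9} is 11.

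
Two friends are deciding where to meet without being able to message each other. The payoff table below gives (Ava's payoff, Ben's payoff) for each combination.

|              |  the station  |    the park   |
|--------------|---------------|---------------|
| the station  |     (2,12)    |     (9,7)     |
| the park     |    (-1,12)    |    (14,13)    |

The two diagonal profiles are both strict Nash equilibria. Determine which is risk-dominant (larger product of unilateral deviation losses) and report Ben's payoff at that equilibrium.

12

At both the station: Ava loses 2 − (-1) = 3 by deviating; Ben loses 12 − 7 = 5. Product = 3·5 = 15.
At both the park: Ava loses 14 − 9 = 5 by deviating; Ben loses 13 − 12 = 1. Product = 5·1 = 5.
15 > 5, so both the station is risk-dominant. Ben's payoff there is 12.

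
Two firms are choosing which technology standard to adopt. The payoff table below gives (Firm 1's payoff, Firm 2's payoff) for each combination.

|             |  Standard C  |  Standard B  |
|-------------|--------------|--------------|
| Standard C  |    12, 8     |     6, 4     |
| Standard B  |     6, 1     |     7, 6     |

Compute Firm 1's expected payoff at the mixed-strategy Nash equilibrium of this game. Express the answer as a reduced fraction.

48/7

Firm 2 mixes with probability q on Standard C, chosen so Firm 1 is indifferent: 12q + 6(1−q) = 6q + 7(1−q) gives q = 1/7.
Firm 1's expected payoff (from either row, since indifferent) is 12·1/7 + 6·6/7 = 48/7.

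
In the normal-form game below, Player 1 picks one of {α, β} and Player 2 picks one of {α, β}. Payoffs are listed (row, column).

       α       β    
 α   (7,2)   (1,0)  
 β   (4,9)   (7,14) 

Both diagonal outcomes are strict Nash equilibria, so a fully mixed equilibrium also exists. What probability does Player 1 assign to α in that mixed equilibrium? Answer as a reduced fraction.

5/7

Player 1's mix p on α must make Player 2 indifferent between α and β.
Player 2's payoff from α: 2p + 9(1−p). From β: 0p + 14(1−p).
Set equal: 2p = 5(1−p) → p = 5/7.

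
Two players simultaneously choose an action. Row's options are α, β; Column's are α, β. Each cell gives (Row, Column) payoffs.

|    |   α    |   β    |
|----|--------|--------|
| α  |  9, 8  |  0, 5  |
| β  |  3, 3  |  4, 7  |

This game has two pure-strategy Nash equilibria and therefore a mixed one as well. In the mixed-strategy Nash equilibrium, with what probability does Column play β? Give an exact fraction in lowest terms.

3/5

Column's mix q on α must make Row indifferent between α and β.
Row's payoff from α: 9q + 0(1−q). From β: 3q + 4(1−q).
Set equal: 6q = 4(1−q) → q = 4/10 = 2/5.
Probability on β is 1 − 2/5 = 3/5.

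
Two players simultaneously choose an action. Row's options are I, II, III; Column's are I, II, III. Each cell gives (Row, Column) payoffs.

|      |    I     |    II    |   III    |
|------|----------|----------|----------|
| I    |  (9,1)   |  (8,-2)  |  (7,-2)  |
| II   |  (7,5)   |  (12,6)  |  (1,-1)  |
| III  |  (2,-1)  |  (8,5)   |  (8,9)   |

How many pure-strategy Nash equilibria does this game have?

Both I: Row gets 9 (best alternative 7); Column gets 1 (best alternative -2). Neither deviates — NE.
Both II: Row gets 12 (best alternative 8); Column gets 6 (best alternative 5). Neither deviates — NE.
Both III: Row gets 8 (best alternative 7); Column gets 9 (best alternative 5). Neither deviates — NE.
(III, II) is not a NE: Row would switch to II (12 > 8).
No other cell survives both best-response checks, so there are 3 pure NE.

3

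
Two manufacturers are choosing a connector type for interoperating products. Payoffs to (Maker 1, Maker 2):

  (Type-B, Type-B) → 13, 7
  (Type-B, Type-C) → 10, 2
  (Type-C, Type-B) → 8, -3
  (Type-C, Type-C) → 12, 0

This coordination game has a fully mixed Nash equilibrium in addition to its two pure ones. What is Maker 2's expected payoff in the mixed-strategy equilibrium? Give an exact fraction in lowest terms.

3/4

Maker 1 mixes with probability p on Type-B, chosen so Maker 2 is indifferent: 7p + (-3)(1−p) = 2p + 0(1−p) gives p = 3/8.
Maker 2's expected payoff is 7·3/8 + (-3)·5/8 = 3/4.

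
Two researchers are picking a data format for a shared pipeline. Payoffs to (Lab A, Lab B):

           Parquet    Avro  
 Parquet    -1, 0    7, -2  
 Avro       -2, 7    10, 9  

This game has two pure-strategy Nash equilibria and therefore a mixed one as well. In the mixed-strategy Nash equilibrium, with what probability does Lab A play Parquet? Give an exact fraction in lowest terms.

1/2

Lab A's mix p on Parquet must make Lab B indifferent between Parquet and Avro.
Lab B's payoff from Parquet: 0p + 7(1−p). From Avro: (-2)p + 9(1−p).
Set equal: 2p = 2(1−p) → p = 2/4 = 1/2.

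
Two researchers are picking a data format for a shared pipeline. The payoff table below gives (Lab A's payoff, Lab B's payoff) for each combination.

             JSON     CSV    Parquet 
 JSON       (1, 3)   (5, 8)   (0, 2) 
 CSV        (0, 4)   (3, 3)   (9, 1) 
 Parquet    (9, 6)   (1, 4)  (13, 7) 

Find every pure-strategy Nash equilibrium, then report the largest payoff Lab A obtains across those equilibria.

13

(JSON, CSV) is a pure NE (Lab A: 5 ≥ 3; Lab B: 8 ≥ 3). Lab A gets 5.
Both Parquet is a pure NE (Lab A: 13 ≥ 9; Lab B: 7 ≥ 6). Lab A gets 13.
Every other cell has a profitable deviation for at least one player. Highest of {5, 13} is 13.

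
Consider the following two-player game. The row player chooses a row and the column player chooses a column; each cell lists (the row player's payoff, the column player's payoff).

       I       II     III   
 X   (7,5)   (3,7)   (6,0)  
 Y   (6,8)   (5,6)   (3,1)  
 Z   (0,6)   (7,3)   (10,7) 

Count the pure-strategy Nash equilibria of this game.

1

(Z, III): the row player gets 10 (best alternative 6); the column player gets 7 (best alternative 6). Neither deviates — NE.
(X, I) is not a NE: the column player would switch to II (7 > 5).
No other cell survives both best-response checks, so there is 1 pure NE.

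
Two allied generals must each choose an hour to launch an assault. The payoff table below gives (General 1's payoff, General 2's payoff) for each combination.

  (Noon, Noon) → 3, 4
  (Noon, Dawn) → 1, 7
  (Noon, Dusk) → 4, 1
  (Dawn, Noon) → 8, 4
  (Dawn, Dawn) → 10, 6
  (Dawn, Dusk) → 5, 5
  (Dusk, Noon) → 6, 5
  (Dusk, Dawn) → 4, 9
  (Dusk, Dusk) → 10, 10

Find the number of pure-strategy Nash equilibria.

Both Dawn: General 1 gets 10 (best alternative 4); General 2 gets 6 (best alternative 5). Neither deviates — NE.
Both Dusk: General 1 gets 10 (best alternative 5); General 2 gets 10 (best alternative 9). Neither deviates — NE.
Both Noon is not a NE: General 1 would switch to Dawn (8 > 3).
No other cell survives both best-response checks, so there are 2 pure NE.

2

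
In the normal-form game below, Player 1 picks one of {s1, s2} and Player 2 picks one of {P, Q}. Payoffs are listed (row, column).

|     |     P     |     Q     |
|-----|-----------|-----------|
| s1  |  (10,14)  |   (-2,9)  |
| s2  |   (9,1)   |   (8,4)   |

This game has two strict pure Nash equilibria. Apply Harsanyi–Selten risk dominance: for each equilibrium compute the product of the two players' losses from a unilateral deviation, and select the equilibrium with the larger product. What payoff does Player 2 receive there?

At (s1, P): Player 1 loses 10 − 9 = 1 by deviating; Player 2 loses 14 − 9 = 5. Product = 1·5 = 5.
At (s2, Q): Player 1 loses 8 − (-2) = 10 by deviating; Player 2 loses 4 − 1 = 3. Product = 10·3 = 30.
30 > 5, so (s2, Q) is risk-dominant. Player 2's payoff there is 4.

4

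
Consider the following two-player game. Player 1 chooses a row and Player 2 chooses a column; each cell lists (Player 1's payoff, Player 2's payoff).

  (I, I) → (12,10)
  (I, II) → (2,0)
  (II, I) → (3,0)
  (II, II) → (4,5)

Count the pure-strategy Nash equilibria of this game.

Both I: Player 1 gets 12 (best alternative 3); Player 2 gets 10 (best alternative 0). Neither deviates — NE.
Both II: Player 1 gets 4 (best alternative 2); Player 2 gets 5 (best alternative 0). Neither deviates — NE.
(II, I) is not a NE: Player 1 would switch to I (12 > 3).
No other cell survives both best-response checks, so there are 2 pure NE.

2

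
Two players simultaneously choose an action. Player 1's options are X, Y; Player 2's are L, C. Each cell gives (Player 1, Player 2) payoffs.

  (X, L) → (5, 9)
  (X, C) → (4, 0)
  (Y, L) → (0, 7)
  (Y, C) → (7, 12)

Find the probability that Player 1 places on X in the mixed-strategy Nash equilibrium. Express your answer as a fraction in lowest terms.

Player 1's mix p on X must make Player 2 indifferent between L and C.
Player 2's payoff from L: 9p + 7(1−p). From C: 0p + 12(1−p).
Set equal: 9p = 5(1−p) → p = 5/14.

5/14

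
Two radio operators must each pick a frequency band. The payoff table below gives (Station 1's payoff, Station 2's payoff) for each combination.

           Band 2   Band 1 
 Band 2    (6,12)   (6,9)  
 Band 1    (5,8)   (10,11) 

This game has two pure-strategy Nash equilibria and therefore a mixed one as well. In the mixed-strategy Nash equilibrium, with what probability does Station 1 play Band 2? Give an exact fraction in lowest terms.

Station 1's mix p on Band 2 must make Station 2 indifferent between Band 2 and Band 1.
Station 2's payoff from Band 2: 12p + 8(1−p). From Band 1: 9p + 11(1−p).
Set equal: 3p = 3(1−p) → p = 3/6 = 1/2.

1/2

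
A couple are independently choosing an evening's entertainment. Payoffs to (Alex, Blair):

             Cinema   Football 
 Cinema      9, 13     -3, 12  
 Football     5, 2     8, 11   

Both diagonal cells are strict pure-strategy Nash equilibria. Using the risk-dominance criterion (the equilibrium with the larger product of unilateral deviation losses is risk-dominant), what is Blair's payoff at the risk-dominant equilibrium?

At both Cinema: Alex loses 9 − 5 = 4 by deviating; Blair loses 13 − 12 = 1. Product = 4·1 = 4.
At both Football: Alex loses 8 − (-3) = 11 by deviating; Blair loses 11 − 2 = 9. Product = 11·9 = 99.
99 > 4, so both Football is risk-dominant. Blair's payoff there is 11.

11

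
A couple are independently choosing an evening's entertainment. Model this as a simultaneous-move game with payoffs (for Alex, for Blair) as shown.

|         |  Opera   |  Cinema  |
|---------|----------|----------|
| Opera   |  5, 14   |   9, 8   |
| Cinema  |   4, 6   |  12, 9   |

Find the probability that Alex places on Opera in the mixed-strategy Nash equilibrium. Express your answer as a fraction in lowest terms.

1/3

Alex's mix p on Opera must make Blair indifferent between Opera and Cinema.
Blair's payoff from Opera: 14p + 6(1−p). From Cinema: 8p + 9(1−p).
Set equal: 6p = 3(1−p) → p = 3/9 = 1/3.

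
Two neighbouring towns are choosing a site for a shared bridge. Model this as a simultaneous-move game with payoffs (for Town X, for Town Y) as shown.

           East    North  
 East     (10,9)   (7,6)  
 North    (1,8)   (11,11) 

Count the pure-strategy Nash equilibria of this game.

Both East: Town X gets 10 (best alternative 1); Town Y gets 9 (best alternative 6). Neither deviates — NE.
Both North: Town X gets 11 (best alternative 7); Town Y gets 11 (best alternative 8). Neither deviates — NE.
(East, North) is not a NE: Town X would switch to North (11 > 7).
No other cell survives both best-response checks, so there are 2 pure NE.

2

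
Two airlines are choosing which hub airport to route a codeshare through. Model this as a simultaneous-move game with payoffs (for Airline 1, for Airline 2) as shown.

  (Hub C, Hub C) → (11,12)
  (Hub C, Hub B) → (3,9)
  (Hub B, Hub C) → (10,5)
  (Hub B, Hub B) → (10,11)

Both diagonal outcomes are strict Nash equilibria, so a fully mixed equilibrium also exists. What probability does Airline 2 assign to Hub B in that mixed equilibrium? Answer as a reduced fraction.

1/8

Airline 2's mix q on Hub C must make Airline 1 indifferent between Hub C and Hub B.
Airline 1's payoff from Hub C: 11q + 3(1−q). From Hub B: 10q + 10(1−q).
Set equal: 1q = 7(1−q) → q = 7/8.
Probability on Hub B is 1 − 7/8 = 1/8.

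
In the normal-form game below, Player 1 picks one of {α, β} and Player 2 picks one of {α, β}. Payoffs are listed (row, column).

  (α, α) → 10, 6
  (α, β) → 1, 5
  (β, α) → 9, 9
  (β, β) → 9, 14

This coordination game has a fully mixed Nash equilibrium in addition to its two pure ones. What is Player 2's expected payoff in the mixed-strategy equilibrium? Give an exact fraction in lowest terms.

13/2

Player 1 mixes with probability p on α, chosen so Player 2 is indifferent: 6p + 9(1−p) = 5p + 14(1−p) gives p = 5/6.
Player 2's expected payoff is 6·5/6 + 9·1/6 = 13/2.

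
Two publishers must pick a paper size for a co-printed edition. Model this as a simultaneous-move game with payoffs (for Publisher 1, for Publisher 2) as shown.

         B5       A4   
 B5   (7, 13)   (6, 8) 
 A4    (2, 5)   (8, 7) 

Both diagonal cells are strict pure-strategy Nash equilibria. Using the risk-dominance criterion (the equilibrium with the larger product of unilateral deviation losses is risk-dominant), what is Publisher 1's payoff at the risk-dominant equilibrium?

7

At both B5: Publisher 1 loses 7 − 2 = 5 by deviating; Publisher 2 loses 13 − 8 = 5. Product = 5·5 = 25.
At both A4: Publisher 1 loses 8 − 6 = 2 by deviating; Publisher 2 loses 7 − 5 = 2. Product = 2·2 = 4.
25 > 4, so both B5 is risk-dominant. Publisher 1's payoff there is 7.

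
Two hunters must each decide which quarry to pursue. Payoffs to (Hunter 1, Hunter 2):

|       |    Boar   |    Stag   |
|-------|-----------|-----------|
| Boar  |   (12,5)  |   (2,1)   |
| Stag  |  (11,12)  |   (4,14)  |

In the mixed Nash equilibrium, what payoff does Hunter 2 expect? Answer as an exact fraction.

29/3

Hunter 1 mixes with probability p on Boar, chosen so Hunter 2 is indifferent: 5p + 12(1−p) = 1p + 14(1−p) gives p = 1/3.
Hunter 2's expected payoff is 5·1/3 + 12·2/3 = 29/3.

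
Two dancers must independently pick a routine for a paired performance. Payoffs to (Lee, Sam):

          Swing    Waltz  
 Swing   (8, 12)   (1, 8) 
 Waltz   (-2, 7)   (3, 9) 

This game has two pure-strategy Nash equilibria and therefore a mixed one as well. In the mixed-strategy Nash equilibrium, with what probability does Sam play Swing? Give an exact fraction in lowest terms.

1/6

Sam's mix q on Swing must make Lee indifferent between Swing and Waltz.
Lee's payoff from Swing: 8q + 1(1−q). From Waltz: (-2)q + 3(1−q).
Set equal: 10q = 2(1−q) → q = 2/12 = 1/6.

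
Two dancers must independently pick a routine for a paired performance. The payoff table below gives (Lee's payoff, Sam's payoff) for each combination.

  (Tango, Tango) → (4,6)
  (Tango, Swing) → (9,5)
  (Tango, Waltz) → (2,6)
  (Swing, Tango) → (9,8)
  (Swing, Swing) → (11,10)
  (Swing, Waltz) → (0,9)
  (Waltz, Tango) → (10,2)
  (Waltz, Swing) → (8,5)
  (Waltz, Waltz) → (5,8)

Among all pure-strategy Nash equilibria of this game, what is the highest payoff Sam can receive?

10

Both Swing is a pure NE (Lee: 11 ≥ 9; Sam: 10 ≥ 9). Sam gets 10.
Both Waltz is a pure NE (Lee: 5 ≥ 2; Sam: 8 ≥ 5). Sam gets 8.
Every other cell has a profitable deviation for at least one player. Highest of {10, 8} is 10.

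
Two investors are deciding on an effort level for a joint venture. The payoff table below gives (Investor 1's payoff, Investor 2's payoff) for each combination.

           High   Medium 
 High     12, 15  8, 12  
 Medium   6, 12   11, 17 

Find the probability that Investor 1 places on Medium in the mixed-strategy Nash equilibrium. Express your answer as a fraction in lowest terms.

Investor 1's mix p on High must make Investor 2 indifferent between High and Medium.
Investor 2's payoff from High: 15p + 12(1−p). From Medium: 12p + 17(1−p).
Set equal: 3p = 5(1−p) → p = 5/8.
Probability on Medium is 1 − 5/8 = 3/8.

3/8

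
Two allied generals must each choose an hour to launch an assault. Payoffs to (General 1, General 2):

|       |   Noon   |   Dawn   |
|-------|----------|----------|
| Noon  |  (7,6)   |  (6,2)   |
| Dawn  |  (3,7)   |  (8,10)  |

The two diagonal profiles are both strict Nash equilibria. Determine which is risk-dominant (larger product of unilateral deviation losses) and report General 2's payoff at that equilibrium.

At both Noon: General 1 loses 7 − 3 = 4 by deviating; General 2 loses 6 − 2 = 4. Product = 4·4 = 16.
At both Dawn: General 1 loses 8 − 6 = 2 by deviating; General 2 loses 10 − 7 = 3. Product = 2·3 = 6.
16 > 6, so both Noon is risk-dominant. General 2's payoff there is 6.

6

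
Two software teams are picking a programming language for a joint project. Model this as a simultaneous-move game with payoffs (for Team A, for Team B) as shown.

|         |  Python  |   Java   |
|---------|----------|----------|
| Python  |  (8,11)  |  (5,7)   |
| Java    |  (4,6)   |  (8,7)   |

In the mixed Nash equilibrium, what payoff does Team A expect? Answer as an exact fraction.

44/7

Team B mixes with probability q on Python, chosen so Team A is indifferent: 8q + 5(1−q) = 4q + 8(1−q) gives q = 3/7.
Team A's expected payoff (from either row, since indifferent) is 8·3/7 + 5·4/7 = 44/7.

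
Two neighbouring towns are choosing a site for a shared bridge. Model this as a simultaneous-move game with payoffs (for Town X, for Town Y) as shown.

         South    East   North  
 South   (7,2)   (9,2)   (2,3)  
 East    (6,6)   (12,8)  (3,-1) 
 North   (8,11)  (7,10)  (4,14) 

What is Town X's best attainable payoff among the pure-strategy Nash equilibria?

12

Both East is a pure NE (Town X: 12 ≥ 9; Town Y: 8 ≥ 6). Town X gets 12.
Both North is a pure NE (Town X: 4 ≥ 3; Town Y: 14 ≥ 11). Town X gets 4.
Every other cell has a profitable deviation for at least one player. Highest of {12, 4} is 12.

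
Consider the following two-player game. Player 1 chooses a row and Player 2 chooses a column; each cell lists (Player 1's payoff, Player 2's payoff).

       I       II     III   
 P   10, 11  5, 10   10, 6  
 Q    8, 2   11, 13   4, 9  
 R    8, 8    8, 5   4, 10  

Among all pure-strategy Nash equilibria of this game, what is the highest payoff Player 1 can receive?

11

(P, I) is a pure NE (Player 1: 10 ≥ 8; Player 2: 11 ≥ 10). Player 1 gets 10.
(Q, II) is a pure NE (Player 1: 11 ≥ 8; Player 2: 13 ≥ 9). Player 1 gets 11.
Every other cell has a profitable deviation for at least one player. Highest of {10, 11} is 11.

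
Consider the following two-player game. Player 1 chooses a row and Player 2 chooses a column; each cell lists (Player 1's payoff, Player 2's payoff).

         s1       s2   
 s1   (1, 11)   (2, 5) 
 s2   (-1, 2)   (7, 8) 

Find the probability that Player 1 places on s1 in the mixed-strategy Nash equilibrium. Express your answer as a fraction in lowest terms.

Player 1's mix p on s1 must make Player 2 indifferent between s1 and s2.
Player 2's payoff from s1: 11p + 2(1−p). From s2: 5p + 8(1−p).
Set equal: 6p = 6(1−p) → p = 6/12 = 1/2.

1/2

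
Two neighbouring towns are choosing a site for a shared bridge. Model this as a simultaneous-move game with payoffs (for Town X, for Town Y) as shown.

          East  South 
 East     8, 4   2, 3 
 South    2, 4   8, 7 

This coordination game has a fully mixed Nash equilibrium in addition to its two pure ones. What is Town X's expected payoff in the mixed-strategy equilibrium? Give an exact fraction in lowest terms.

5

Town Y mixes with probability q on East, chosen so Town X is indifferent: 8q + 2(1−q) = 2q + 8(1−q) gives q = 1/2.
Town X's expected payoff (from either row, since indifferent) is 8·1/2 + 2·1/2 = 5.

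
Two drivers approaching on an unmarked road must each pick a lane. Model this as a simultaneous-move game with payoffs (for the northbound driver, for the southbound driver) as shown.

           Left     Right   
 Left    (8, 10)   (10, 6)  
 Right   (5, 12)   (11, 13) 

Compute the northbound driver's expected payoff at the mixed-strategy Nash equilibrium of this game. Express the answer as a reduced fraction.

19/2

The southbound driver mixes with probability q on Left, chosen so the northbound driver is indifferent: 8q + 10(1−q) = 5q + 11(1−q) gives q = 1/4.
The northbound driver's expected payoff (from either row, since indifferent) is 8·1/4 + 10·3/4 = 19/2.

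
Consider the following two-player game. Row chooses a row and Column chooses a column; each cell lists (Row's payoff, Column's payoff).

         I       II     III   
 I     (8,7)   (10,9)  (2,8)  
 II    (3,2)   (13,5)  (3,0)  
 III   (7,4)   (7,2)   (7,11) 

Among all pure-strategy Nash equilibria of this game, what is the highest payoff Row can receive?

13

Both II is a pure NE (Row: 13 ≥ 10; Column: 5 ≥ 2). Row gets 13.
Both III is a pure NE (Row: 7 ≥ 3; Column: 11 ≥ 4). Row gets 7.
Every other cell has a profitable deviation for at least one player. Highest of {13, 7} is 13.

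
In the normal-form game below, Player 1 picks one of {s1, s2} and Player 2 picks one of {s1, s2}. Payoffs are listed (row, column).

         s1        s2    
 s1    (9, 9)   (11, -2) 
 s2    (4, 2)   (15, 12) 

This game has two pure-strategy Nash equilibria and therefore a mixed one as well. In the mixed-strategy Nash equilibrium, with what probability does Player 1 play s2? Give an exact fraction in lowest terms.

11/21

Player 1's mix p on s1 must make Player 2 indifferent between s1 and s2.
Player 2's payoff from s1: 9p + 2(1−p). From s2: (-2)p + 12(1−p).
Set equal: 11p = 10(1−p) → p = 10/21.
Probability on s2 is 1 − 10/21 = 11/21.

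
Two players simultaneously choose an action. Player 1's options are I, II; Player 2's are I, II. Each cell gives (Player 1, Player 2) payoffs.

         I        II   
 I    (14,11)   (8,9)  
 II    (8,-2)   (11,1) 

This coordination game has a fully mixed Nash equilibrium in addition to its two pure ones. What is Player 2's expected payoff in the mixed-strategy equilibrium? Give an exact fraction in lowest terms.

29/5

Player 1 mixes with probability p on I, chosen so Player 2 is indifferent: 11p + (-2)(1−p) = 9p + 1(1−p) gives p = 3/5.
Player 2's expected payoff is 11·3/5 + (-2)·2/5 = 29/5.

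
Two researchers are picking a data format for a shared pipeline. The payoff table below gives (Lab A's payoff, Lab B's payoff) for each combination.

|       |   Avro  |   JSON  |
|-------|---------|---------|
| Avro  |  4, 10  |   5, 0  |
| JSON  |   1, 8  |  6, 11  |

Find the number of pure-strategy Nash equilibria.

Both Avro: Lab A gets 4 (best alternative 1); Lab B gets 10 (best alternative 0). Neither deviates — NE.
Both JSON: Lab A gets 6 (best alternative 5); Lab B gets 11 (best alternative 8). Neither deviates — NE.
(JSON, Avro) is not a NE: Lab A would switch to Avro (4 > 1).
No other cell survives both best-response checks, so there are 2 pure NE.

2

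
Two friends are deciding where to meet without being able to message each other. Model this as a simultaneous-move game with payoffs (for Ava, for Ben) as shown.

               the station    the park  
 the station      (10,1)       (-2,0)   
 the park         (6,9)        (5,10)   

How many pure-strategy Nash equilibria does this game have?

2

Both the station: Ava gets 10 (best alternative 6); Ben gets 1 (best alternative 0). Neither deviates — NE.
Both the park: Ava gets 5 (best alternative -2); Ben gets 10 (best alternative 9). Neither deviates — NE.
(the station, the park) is not a NE: Ava would switch to the park (5 > -2).
No other cell survives both best-response checks, so there are 2 pure NE.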